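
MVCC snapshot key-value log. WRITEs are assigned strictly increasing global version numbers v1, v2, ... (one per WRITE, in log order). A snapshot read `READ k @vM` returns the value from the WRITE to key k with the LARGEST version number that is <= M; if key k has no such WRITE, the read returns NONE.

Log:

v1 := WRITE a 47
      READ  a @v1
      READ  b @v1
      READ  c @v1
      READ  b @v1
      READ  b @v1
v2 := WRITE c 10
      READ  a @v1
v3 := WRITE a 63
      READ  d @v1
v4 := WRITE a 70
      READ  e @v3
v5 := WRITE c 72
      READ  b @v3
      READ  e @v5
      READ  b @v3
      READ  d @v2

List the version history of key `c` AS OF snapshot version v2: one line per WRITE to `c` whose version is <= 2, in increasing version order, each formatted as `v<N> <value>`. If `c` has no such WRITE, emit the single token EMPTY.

Scan writes for key=c with version <= 2:
  v1 WRITE a 47 -> skip
  v2 WRITE c 10 -> keep
  v3 WRITE a 63 -> skip
  v4 WRITE a 70 -> skip
  v5 WRITE c 72 -> drop (> snap)
Collected: [(2, 10)]

Answer: v2 10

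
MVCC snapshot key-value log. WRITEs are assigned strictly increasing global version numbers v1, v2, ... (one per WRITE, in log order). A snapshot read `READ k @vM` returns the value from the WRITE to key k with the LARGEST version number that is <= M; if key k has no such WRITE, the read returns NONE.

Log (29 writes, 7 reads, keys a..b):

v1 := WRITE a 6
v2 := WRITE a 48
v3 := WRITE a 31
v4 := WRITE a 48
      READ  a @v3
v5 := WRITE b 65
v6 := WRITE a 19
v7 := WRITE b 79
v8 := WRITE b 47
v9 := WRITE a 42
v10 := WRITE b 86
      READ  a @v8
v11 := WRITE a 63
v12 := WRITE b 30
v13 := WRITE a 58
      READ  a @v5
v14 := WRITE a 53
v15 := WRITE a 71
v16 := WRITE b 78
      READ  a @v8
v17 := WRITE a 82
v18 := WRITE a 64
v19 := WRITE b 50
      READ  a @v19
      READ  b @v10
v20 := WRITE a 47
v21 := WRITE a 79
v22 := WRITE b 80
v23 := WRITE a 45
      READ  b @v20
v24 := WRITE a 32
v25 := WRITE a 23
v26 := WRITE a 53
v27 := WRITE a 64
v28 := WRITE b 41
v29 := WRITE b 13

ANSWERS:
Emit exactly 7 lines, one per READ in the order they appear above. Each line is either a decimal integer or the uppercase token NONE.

v1: WRITE a=6  (a history now [(1, 6)])
v2: WRITE a=48  (a history now [(1, 6), (2, 48)])
v3: WRITE a=31  (a history now [(1, 6), (2, 48), (3, 31)])
v4: WRITE a=48  (a history now [(1, 6), (2, 48), (3, 31), (4, 48)])
READ a @v3: history=[(1, 6), (2, 48), (3, 31), (4, 48)] -> pick v3 -> 31
v5: WRITE b=65  (b history now [(5, 65)])
v6: WRITE a=19  (a history now [(1, 6), (2, 48), (3, 31), (4, 48), (6, 19)])
v7: WRITE b=79  (b history now [(5, 65), (7, 79)])
v8: WRITE b=47  (b history now [(5, 65), (7, 79), (8, 47)])
v9: WRITE a=42  (a history now [(1, 6), (2, 48), (3, 31), (4, 48), (6, 19), (9, 42)])
v10: WRITE b=86  (b history now [(5, 65), (7, 79), (8, 47), (10, 86)])
READ a @v8: history=[(1, 6), (2, 48), (3, 31), (4, 48), (6, 19), (9, 42)] -> pick v6 -> 19
v11: WRITE a=63  (a history now [(1, 6), (2, 48), (3, 31), (4, 48), (6, 19), (9, 42), (11, 63)])
v12: WRITE b=30  (b history now [(5, 65), (7, 79), (8, 47), (10, 86), (12, 30)])
v13: WRITE a=58  (a history now [(1, 6), (2, 48), (3, 31), (4, 48), (6, 19), (9, 42), (11, 63), (13, 58)])
READ a @v5: history=[(1, 6), (2, 48), (3, 31), (4, 48), (6, 19), (9, 42), (11, 63), (13, 58)] -> pick v4 -> 48
v14: WRITE a=53  (a history now [(1, 6), (2, 48), (3, 31), (4, 48), (6, 19), (9, 42), (11, 63), (13, 58), (14, 53)])
v15: WRITE a=71  (a history now [(1, 6), (2, 48), (3, 31), (4, 48), (6, 19), (9, 42), (11, 63), (13, 58), (14, 53), (15, 71)])
v16: WRITE b=78  (b history now [(5, 65), (7, 79), (8, 47), (10, 86), (12, 30), (16, 78)])
READ a @v8: history=[(1, 6), (2, 48), (3, 31), (4, 48), (6, 19), (9, 42), (11, 63), (13, 58), (14, 53), (15, 71)] -> pick v6 -> 19
v17: WRITE a=82  (a history now [(1, 6), (2, 48), (3, 31), (4, 48), (6, 19), (9, 42), (11, 63), (13, 58), (14, 53), (15, 71), (17, 82)])
v18: WRITE a=64  (a history now [(1, 6), (2, 48), (3, 31), (4, 48), (6, 19), (9, 42), (11, 63), (13, 58), (14, 53), (15, 71), (17, 82), (18, 64)])
v19: WRITE b=50  (b history now [(5, 65), (7, 79), (8, 47), (10, 86), (12, 30), (16, 78), (19, 50)])
READ a @v19: history=[(1, 6), (2, 48), (3, 31), (4, 48), (6, 19), (9, 42), (11, 63), (13, 58), (14, 53), (15, 71), (17, 82), (18, 64)] -> pick v18 -> 64
READ b @v10: history=[(5, 65), (7, 79), (8, 47), (10, 86), (12, 30), (16, 78), (19, 50)] -> pick v10 -> 86
v20: WRITE a=47  (a history now [(1, 6), (2, 48), (3, 31), (4, 48), (6, 19), (9, 42), (11, 63), (13, 58), (14, 53), (15, 71), (17, 82), (18, 64), (20, 47)])
v21: WRITE a=79  (a history now [(1, 6), (2, 48), (3, 31), (4, 48), (6, 19), (9, 42), (11, 63), (13, 58), (14, 53), (15, 71), (17, 82), (18, 64), (20, 47), (21, 79)])
v22: WRITE b=80  (b history now [(5, 65), (7, 79), (8, 47), (10, 86), (12, 30), (16, 78), (19, 50), (22, 80)])
v23: WRITE a=45  (a history now [(1, 6), (2, 48), (3, 31), (4, 48), (6, 19), (9, 42), (11, 63), (13, 58), (14, 53), (15, 71), (17, 82), (18, 64), (20, 47), (21, 79), (23, 45)])
READ b @v20: history=[(5, 65), (7, 79), (8, 47), (10, 86), (12, 30), (16, 78), (19, 50), (22, 80)] -> pick v19 -> 50
v24: WRITE a=32  (a history now [(1, 6), (2, 48), (3, 31), (4, 48), (6, 19), (9, 42), (11, 63), (13, 58), (14, 53), (15, 71), (17, 82), (18, 64), (20, 47), (21, 79), (23, 45), (24, 32)])
v25: WRITE a=23  (a history now [(1, 6), (2, 48), (3, 31), (4, 48), (6, 19), (9, 42), (11, 63), (13, 58), (14, 53), (15, 71), (17, 82), (18, 64), (20, 47), (21, 79), (23, 45), (24, 32), (25, 23)])
v26: WRITE a=53  (a history now [(1, 6), (2, 48), (3, 31), (4, 48), (6, 19), (9, 42), (11, 63), (13, 58), (14, 53), (15, 71), (17, 82), (18, 64), (20, 47), (21, 79), (23, 45), (24, 32), (25, 23), (26, 53)])
v27: WRITE a=64  (a history now [(1, 6), (2, 48), (3, 31), (4, 48), (6, 19), (9, 42), (11, 63), (13, 58), (14, 53), (15, 71), (17, 82), (18, 64), (20, 47), (21, 79), (23, 45), (24, 32), (25, 23), (26, 53), (27, 64)])
v28: WRITE b=41  (b history now [(5, 65), (7, 79), (8, 47), (10, 86), (12, 30), (16, 78), (19, 50), (22, 80), (28, 41)])
v29: WRITE b=13  (b history now [(5, 65), (7, 79), (8, 47), (10, 86), (12, 30), (16, 78), (19, 50), (22, 80), (28, 41), (29, 13)])

Answer: 31
19
48
19
64
86
50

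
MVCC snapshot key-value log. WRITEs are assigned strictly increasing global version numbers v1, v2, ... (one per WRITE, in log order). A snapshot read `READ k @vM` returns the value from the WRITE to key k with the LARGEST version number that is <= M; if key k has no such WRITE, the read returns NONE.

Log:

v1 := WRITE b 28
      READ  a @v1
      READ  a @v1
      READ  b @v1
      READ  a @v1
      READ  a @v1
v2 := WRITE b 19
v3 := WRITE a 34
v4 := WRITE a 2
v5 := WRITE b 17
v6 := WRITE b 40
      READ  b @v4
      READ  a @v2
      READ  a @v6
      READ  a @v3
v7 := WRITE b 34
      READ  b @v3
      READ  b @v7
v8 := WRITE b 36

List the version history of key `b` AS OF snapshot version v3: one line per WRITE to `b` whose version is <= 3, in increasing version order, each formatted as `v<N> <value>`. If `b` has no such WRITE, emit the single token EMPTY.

Answer: v1 28
v2 19

Derivation:
Scan writes for key=b with version <= 3:
  v1 WRITE b 28 -> keep
  v2 WRITE b 19 -> keep
  v3 WRITE a 34 -> skip
  v4 WRITE a 2 -> skip
  v5 WRITE b 17 -> drop (> snap)
  v6 WRITE b 40 -> drop (> snap)
  v7 WRITE b 34 -> drop (> snap)
  v8 WRITE b 36 -> drop (> snap)
Collected: [(1, 28), (2, 19)]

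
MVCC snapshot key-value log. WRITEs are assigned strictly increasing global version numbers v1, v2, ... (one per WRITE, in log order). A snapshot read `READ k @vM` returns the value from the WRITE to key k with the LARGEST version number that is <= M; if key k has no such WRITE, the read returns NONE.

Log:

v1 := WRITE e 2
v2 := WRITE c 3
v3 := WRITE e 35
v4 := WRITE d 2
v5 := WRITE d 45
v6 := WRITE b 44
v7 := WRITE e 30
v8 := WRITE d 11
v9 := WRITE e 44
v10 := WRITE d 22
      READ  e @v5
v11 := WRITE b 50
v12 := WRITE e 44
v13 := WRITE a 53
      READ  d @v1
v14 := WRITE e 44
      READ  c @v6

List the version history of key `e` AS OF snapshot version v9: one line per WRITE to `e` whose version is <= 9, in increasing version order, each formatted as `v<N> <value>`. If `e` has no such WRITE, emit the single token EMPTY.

Scan writes for key=e with version <= 9:
  v1 WRITE e 2 -> keep
  v2 WRITE c 3 -> skip
  v3 WRITE e 35 -> keep
  v4 WRITE d 2 -> skip
  v5 WRITE d 45 -> skip
  v6 WRITE b 44 -> skip
  v7 WRITE e 30 -> keep
  v8 WRITE d 11 -> skip
  v9 WRITE e 44 -> keep
  v10 WRITE d 22 -> skip
  v11 WRITE b 50 -> skip
  v12 WRITE e 44 -> drop (> snap)
  v13 WRITE a 53 -> skip
  v14 WRITE e 44 -> drop (> snap)
Collected: [(1, 2), (3, 35), (7, 30), (9, 44)]

Answer: v1 2
v3 35
v7 30
v9 44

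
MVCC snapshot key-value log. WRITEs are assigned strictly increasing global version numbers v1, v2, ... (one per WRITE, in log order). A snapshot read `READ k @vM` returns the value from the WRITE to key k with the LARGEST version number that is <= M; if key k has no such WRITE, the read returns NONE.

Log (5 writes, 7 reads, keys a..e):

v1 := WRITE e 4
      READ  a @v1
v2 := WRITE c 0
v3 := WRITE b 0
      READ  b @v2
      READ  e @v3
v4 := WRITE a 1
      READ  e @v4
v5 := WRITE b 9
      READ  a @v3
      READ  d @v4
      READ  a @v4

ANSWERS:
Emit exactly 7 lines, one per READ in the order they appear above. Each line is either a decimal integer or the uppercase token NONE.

Answer: NONE
NONE
4
4
NONE
NONE
1

Derivation:
v1: WRITE e=4  (e history now [(1, 4)])
READ a @v1: history=[] -> no version <= 1 -> NONE
v2: WRITE c=0  (c history now [(2, 0)])
v3: WRITE b=0  (b history now [(3, 0)])
READ b @v2: history=[(3, 0)] -> no version <= 2 -> NONE
READ e @v3: history=[(1, 4)] -> pick v1 -> 4
v4: WRITE a=1  (a history now [(4, 1)])
READ e @v4: history=[(1, 4)] -> pick v1 -> 4
v5: WRITE b=9  (b history now [(3, 0), (5, 9)])
READ a @v3: history=[(4, 1)] -> no version <= 3 -> NONE
READ d @v4: history=[] -> no version <= 4 -> NONE
READ a @v4: history=[(4, 1)] -> pick v4 -> 1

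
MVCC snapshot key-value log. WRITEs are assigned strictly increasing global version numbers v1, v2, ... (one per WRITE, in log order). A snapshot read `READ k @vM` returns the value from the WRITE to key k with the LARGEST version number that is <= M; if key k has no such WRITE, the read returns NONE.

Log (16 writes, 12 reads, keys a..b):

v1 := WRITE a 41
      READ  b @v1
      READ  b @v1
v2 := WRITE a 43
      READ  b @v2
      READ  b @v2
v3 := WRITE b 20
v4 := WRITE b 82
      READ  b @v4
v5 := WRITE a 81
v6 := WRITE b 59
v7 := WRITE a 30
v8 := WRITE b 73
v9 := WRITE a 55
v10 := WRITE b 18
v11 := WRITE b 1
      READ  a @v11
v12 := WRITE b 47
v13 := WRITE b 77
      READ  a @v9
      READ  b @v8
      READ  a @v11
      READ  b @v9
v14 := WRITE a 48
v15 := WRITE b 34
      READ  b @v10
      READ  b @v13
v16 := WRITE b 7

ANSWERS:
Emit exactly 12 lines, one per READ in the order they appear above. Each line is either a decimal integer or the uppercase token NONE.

v1: WRITE a=41  (a history now [(1, 41)])
READ b @v1: history=[] -> no version <= 1 -> NONE
READ b @v1: history=[] -> no version <= 1 -> NONE
v2: WRITE a=43  (a history now [(1, 41), (2, 43)])
READ b @v2: history=[] -> no version <= 2 -> NONE
READ b @v2: history=[] -> no version <= 2 -> NONE
v3: WRITE b=20  (b history now [(3, 20)])
v4: WRITE b=82  (b history now [(3, 20), (4, 82)])
READ b @v4: history=[(3, 20), (4, 82)] -> pick v4 -> 82
v5: WRITE a=81  (a history now [(1, 41), (2, 43), (5, 81)])
v6: WRITE b=59  (b history now [(3, 20), (4, 82), (6, 59)])
v7: WRITE a=30  (a history now [(1, 41), (2, 43), (5, 81), (7, 30)])
v8: WRITE b=73  (b history now [(3, 20), (4, 82), (6, 59), (8, 73)])
v9: WRITE a=55  (a history now [(1, 41), (2, 43), (5, 81), (7, 30), (9, 55)])
v10: WRITE b=18  (b history now [(3, 20), (4, 82), (6, 59), (8, 73), (10, 18)])
v11: WRITE b=1  (b history now [(3, 20), (4, 82), (6, 59), (8, 73), (10, 18), (11, 1)])
READ a @v11: history=[(1, 41), (2, 43), (5, 81), (7, 30), (9, 55)] -> pick v9 -> 55
v12: WRITE b=47  (b history now [(3, 20), (4, 82), (6, 59), (8, 73), (10, 18), (11, 1), (12, 47)])
v13: WRITE b=77  (b history now [(3, 20), (4, 82), (6, 59), (8, 73), (10, 18), (11, 1), (12, 47), (13, 77)])
READ a @v9: history=[(1, 41), (2, 43), (5, 81), (7, 30), (9, 55)] -> pick v9 -> 55
READ b @v8: history=[(3, 20), (4, 82), (6, 59), (8, 73), (10, 18), (11, 1), (12, 47), (13, 77)] -> pick v8 -> 73
READ a @v11: history=[(1, 41), (2, 43), (5, 81), (7, 30), (9, 55)] -> pick v9 -> 55
READ b @v9: history=[(3, 20), (4, 82), (6, 59), (8, 73), (10, 18), (11, 1), (12, 47), (13, 77)] -> pick v8 -> 73
v14: WRITE a=48  (a history now [(1, 41), (2, 43), (5, 81), (7, 30), (9, 55), (14, 48)])
v15: WRITE b=34  (b history now [(3, 20), (4, 82), (6, 59), (8, 73), (10, 18), (11, 1), (12, 47), (13, 77), (15, 34)])
READ b @v10: history=[(3, 20), (4, 82), (6, 59), (8, 73), (10, 18), (11, 1), (12, 47), (13, 77), (15, 34)] -> pick v10 -> 18
READ b @v13: history=[(3, 20), (4, 82), (6, 59), (8, 73), (10, 18), (11, 1), (12, 47), (13, 77), (15, 34)] -> pick v13 -> 77
v16: WRITE b=7  (b history now [(3, 20), (4, 82), (6, 59), (8, 73), (10, 18), (11, 1), (12, 47), (13, 77), (15, 34), (16, 7)])

Answer: NONE
NONE
NONE
NONE
82
55
55
73
55
73
18
77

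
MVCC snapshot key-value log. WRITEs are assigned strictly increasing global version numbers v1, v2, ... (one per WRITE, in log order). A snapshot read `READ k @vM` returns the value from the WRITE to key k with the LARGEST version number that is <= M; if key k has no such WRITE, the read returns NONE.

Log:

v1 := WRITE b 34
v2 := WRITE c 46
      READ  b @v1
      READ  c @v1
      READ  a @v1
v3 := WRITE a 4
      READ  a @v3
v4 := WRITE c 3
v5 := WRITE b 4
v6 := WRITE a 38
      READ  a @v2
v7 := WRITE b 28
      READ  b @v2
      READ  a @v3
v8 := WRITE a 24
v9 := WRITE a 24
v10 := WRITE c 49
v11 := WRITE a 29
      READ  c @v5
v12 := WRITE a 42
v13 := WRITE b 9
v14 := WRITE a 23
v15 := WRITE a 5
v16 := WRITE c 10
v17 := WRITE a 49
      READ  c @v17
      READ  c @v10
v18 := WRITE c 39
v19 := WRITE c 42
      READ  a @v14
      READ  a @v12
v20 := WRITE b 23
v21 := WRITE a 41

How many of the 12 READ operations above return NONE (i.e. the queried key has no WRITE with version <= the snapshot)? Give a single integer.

Answer: 3

Derivation:
v1: WRITE b=34  (b history now [(1, 34)])
v2: WRITE c=46  (c history now [(2, 46)])
READ b @v1: history=[(1, 34)] -> pick v1 -> 34
READ c @v1: history=[(2, 46)] -> no version <= 1 -> NONE
READ a @v1: history=[] -> no version <= 1 -> NONE
v3: WRITE a=4  (a history now [(3, 4)])
READ a @v3: history=[(3, 4)] -> pick v3 -> 4
v4: WRITE c=3  (c history now [(2, 46), (4, 3)])
v5: WRITE b=4  (b history now [(1, 34), (5, 4)])
v6: WRITE a=38  (a history now [(3, 4), (6, 38)])
READ a @v2: history=[(3, 4), (6, 38)] -> no version <= 2 -> NONE
v7: WRITE b=28  (b history now [(1, 34), (5, 4), (7, 28)])
READ b @v2: history=[(1, 34), (5, 4), (7, 28)] -> pick v1 -> 34
READ a @v3: history=[(3, 4), (6, 38)] -> pick v3 -> 4
v8: WRITE a=24  (a history now [(3, 4), (6, 38), (8, 24)])
v9: WRITE a=24  (a history now [(3, 4), (6, 38), (8, 24), (9, 24)])
v10: WRITE c=49  (c history now [(2, 46), (4, 3), (10, 49)])
v11: WRITE a=29  (a history now [(3, 4), (6, 38), (8, 24), (9, 24), (11, 29)])
READ c @v5: history=[(2, 46), (4, 3), (10, 49)] -> pick v4 -> 3
v12: WRITE a=42  (a history now [(3, 4), (6, 38), (8, 24), (9, 24), (11, 29), (12, 42)])
v13: WRITE b=9  (b history now [(1, 34), (5, 4), (7, 28), (13, 9)])
v14: WRITE a=23  (a history now [(3, 4), (6, 38), (8, 24), (9, 24), (11, 29), (12, 42), (14, 23)])
v15: WRITE a=5  (a history now [(3, 4), (6, 38), (8, 24), (9, 24), (11, 29), (12, 42), (14, 23), (15, 5)])
v16: WRITE c=10  (c history now [(2, 46), (4, 3), (10, 49), (16, 10)])
v17: WRITE a=49  (a history now [(3, 4), (6, 38), (8, 24), (9, 24), (11, 29), (12, 42), (14, 23), (15, 5), (17, 49)])
READ c @v17: history=[(2, 46), (4, 3), (10, 49), (16, 10)] -> pick v16 -> 10
READ c @v10: history=[(2, 46), (4, 3), (10, 49), (16, 10)] -> pick v10 -> 49
v18: WRITE c=39  (c history now [(2, 46), (4, 3), (10, 49), (16, 10), (18, 39)])
v19: WRITE c=42  (c history now [(2, 46), (4, 3), (10, 49), (16, 10), (18, 39), (19, 42)])
READ a @v14: history=[(3, 4), (6, 38), (8, 24), (9, 24), (11, 29), (12, 42), (14, 23), (15, 5), (17, 49)] -> pick v14 -> 23
READ a @v12: history=[(3, 4), (6, 38), (8, 24), (9, 24), (11, 29), (12, 42), (14, 23), (15, 5), (17, 49)] -> pick v12 -> 42
v20: WRITE b=23  (b history now [(1, 34), (5, 4), (7, 28), (13, 9), (20, 23)])
v21: WRITE a=41  (a history now [(3, 4), (6, 38), (8, 24), (9, 24), (11, 29), (12, 42), (14, 23), (15, 5), (17, 49), (21, 41)])
Read results in order: ['34', 'NONE', 'NONE', '4', 'NONE', '34', '4', '3', '10', '49', '23', '42']
NONE count = 3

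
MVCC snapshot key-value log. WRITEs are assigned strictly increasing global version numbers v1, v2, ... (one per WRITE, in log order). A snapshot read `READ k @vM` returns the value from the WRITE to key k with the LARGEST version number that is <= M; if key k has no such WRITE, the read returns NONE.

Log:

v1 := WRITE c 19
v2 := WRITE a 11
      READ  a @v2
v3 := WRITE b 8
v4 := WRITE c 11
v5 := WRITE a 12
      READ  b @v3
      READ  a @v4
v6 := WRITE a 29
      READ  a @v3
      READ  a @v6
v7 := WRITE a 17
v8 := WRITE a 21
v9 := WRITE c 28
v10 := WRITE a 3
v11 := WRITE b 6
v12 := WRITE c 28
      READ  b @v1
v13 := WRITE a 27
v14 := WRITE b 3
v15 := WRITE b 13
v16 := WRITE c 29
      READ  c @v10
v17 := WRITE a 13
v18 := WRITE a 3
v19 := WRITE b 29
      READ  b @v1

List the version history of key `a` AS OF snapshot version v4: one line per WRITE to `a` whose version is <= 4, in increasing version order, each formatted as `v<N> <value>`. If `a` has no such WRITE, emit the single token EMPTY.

Answer: v2 11

Derivation:
Scan writes for key=a with version <= 4:
  v1 WRITE c 19 -> skip
  v2 WRITE a 11 -> keep
  v3 WRITE b 8 -> skip
  v4 WRITE c 11 -> skip
  v5 WRITE a 12 -> drop (> snap)
  v6 WRITE a 29 -> drop (> snap)
  v7 WRITE a 17 -> drop (> snap)
  v8 WRITE a 21 -> drop (> snap)
  v9 WRITE c 28 -> skip
  v10 WRITE a 3 -> drop (> snap)
  v11 WRITE b 6 -> skip
  v12 WRITE c 28 -> skip
  v13 WRITE a 27 -> drop (> snap)
  v14 WRITE b 3 -> skip
  v15 WRITE b 13 -> skip
  v16 WRITE c 29 -> skip
  v17 WRITE a 13 -> drop (> snap)
  v18 WRITE a 3 -> drop (> snap)
  v19 WRITE b 29 -> skip
Collected: [(2, 11)]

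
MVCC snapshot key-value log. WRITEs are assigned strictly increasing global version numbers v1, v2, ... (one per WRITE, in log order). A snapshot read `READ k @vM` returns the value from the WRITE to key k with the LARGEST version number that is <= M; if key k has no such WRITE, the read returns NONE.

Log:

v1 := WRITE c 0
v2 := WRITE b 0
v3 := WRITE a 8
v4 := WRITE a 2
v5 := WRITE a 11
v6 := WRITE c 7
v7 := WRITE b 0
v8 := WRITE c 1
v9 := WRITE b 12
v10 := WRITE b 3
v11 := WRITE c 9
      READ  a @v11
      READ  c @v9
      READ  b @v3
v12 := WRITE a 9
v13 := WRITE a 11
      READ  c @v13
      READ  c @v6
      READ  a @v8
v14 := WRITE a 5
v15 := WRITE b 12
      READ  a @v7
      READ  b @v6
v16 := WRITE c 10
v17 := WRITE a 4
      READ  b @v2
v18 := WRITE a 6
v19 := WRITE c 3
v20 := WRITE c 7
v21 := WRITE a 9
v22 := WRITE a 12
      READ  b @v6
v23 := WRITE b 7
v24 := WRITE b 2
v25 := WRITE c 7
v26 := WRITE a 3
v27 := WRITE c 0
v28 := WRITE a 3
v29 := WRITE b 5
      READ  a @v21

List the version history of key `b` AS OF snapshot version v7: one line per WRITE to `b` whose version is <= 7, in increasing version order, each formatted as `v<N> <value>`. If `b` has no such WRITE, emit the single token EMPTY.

Answer: v2 0
v7 0

Derivation:
Scan writes for key=b with version <= 7:
  v1 WRITE c 0 -> skip
  v2 WRITE b 0 -> keep
  v3 WRITE a 8 -> skip
  v4 WRITE a 2 -> skip
  v5 WRITE a 11 -> skip
  v6 WRITE c 7 -> skip
  v7 WRITE b 0 -> keep
  v8 WRITE c 1 -> skip
  v9 WRITE b 12 -> drop (> snap)
  v10 WRITE b 3 -> drop (> snap)
  v11 WRITE c 9 -> skip
  v12 WRITE a 9 -> skip
  v13 WRITE a 11 -> skip
  v14 WRITE a 5 -> skip
  v15 WRITE b 12 -> drop (> snap)
  v16 WRITE c 10 -> skip
  v17 WRITE a 4 -> skip
  v18 WRITE a 6 -> skip
  v19 WRITE c 3 -> skip
  v20 WRITE c 7 -> skip
  v21 WRITE a 9 -> skip
  v22 WRITE a 12 -> skip
  v23 WRITE b 7 -> drop (> snap)
  v24 WRITE b 2 -> drop (> snap)
  v25 WRITE c 7 -> skip
  v26 WRITE a 3 -> skip
  v27 WRITE c 0 -> skip
  v28 WRITE a 3 -> skip
  v29 WRITE b 5 -> drop (> snap)
Collected: [(2, 0), (7, 0)]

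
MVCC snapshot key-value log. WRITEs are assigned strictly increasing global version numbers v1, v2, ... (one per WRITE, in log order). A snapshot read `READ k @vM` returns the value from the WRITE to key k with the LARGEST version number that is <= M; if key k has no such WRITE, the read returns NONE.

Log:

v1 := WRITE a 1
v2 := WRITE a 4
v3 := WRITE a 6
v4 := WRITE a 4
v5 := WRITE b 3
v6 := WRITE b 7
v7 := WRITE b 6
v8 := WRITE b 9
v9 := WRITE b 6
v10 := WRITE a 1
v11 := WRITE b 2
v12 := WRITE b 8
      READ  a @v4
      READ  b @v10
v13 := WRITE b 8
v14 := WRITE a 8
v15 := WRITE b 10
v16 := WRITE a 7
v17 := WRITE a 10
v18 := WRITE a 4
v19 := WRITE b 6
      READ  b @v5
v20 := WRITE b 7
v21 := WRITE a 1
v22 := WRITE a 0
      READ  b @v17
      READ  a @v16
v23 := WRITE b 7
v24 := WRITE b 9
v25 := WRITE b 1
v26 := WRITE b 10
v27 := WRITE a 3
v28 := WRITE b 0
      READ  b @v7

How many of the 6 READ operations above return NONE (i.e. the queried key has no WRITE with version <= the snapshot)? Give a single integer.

v1: WRITE a=1  (a history now [(1, 1)])
v2: WRITE a=4  (a history now [(1, 1), (2, 4)])
v3: WRITE a=6  (a history now [(1, 1), (2, 4), (3, 6)])
v4: WRITE a=4  (a history now [(1, 1), (2, 4), (3, 6), (4, 4)])
v5: WRITE b=3  (b history now [(5, 3)])
v6: WRITE b=7  (b history now [(5, 3), (6, 7)])
v7: WRITE b=6  (b history now [(5, 3), (6, 7), (7, 6)])
v8: WRITE b=9  (b history now [(5, 3), (6, 7), (7, 6), (8, 9)])
v9: WRITE b=6  (b history now [(5, 3), (6, 7), (7, 6), (8, 9), (9, 6)])
v10: WRITE a=1  (a history now [(1, 1), (2, 4), (3, 6), (4, 4), (10, 1)])
v11: WRITE b=2  (b history now [(5, 3), (6, 7), (7, 6), (8, 9), (9, 6), (11, 2)])
v12: WRITE b=8  (b history now [(5, 3), (6, 7), (7, 6), (8, 9), (9, 6), (11, 2), (12, 8)])
READ a @v4: history=[(1, 1), (2, 4), (3, 6), (4, 4), (10, 1)] -> pick v4 -> 4
READ b @v10: history=[(5, 3), (6, 7), (7, 6), (8, 9), (9, 6), (11, 2), (12, 8)] -> pick v9 -> 6
v13: WRITE b=8  (b history now [(5, 3), (6, 7), (7, 6), (8, 9), (9, 6), (11, 2), (12, 8), (13, 8)])
v14: WRITE a=8  (a history now [(1, 1), (2, 4), (3, 6), (4, 4), (10, 1), (14, 8)])
v15: WRITE b=10  (b history now [(5, 3), (6, 7), (7, 6), (8, 9), (9, 6), (11, 2), (12, 8), (13, 8), (15, 10)])
v16: WRITE a=7  (a history now [(1, 1), (2, 4), (3, 6), (4, 4), (10, 1), (14, 8), (16, 7)])
v17: WRITE a=10  (a history now [(1, 1), (2, 4), (3, 6), (4, 4), (10, 1), (14, 8), (16, 7), (17, 10)])
v18: WRITE a=4  (a history now [(1, 1), (2, 4), (3, 6), (4, 4), (10, 1), (14, 8), (16, 7), (17, 10), (18, 4)])
v19: WRITE b=6  (b history now [(5, 3), (6, 7), (7, 6), (8, 9), (9, 6), (11, 2), (12, 8), (13, 8), (15, 10), (19, 6)])
READ b @v5: history=[(5, 3), (6, 7), (7, 6), (8, 9), (9, 6), (11, 2), (12, 8), (13, 8), (15, 10), (19, 6)] -> pick v5 -> 3
v20: WRITE b=7  (b history now [(5, 3), (6, 7), (7, 6), (8, 9), (9, 6), (11, 2), (12, 8), (13, 8), (15, 10), (19, 6), (20, 7)])
v21: WRITE a=1  (a history now [(1, 1), (2, 4), (3, 6), (4, 4), (10, 1), (14, 8), (16, 7), (17, 10), (18, 4), (21, 1)])
v22: WRITE a=0  (a history now [(1, 1), (2, 4), (3, 6), (4, 4), (10, 1), (14, 8), (16, 7), (17, 10), (18, 4), (21, 1), (22, 0)])
READ b @v17: history=[(5, 3), (6, 7), (7, 6), (8, 9), (9, 6), (11, 2), (12, 8), (13, 8), (15, 10), (19, 6), (20, 7)] -> pick v15 -> 10
READ a @v16: history=[(1, 1), (2, 4), (3, 6), (4, 4), (10, 1), (14, 8), (16, 7), (17, 10), (18, 4), (21, 1), (22, 0)] -> pick v16 -> 7
v23: WRITE b=7  (b history now [(5, 3), (6, 7), (7, 6), (8, 9), (9, 6), (11, 2), (12, 8), (13, 8), (15, 10), (19, 6), (20, 7), (23, 7)])
v24: WRITE b=9  (b history now [(5, 3), (6, 7), (7, 6), (8, 9), (9, 6), (11, 2), (12, 8), (13, 8), (15, 10), (19, 6), (20, 7), (23, 7), (24, 9)])
v25: WRITE b=1  (b history now [(5, 3), (6, 7), (7, 6), (8, 9), (9, 6), (11, 2), (12, 8), (13, 8), (15, 10), (19, 6), (20, 7), (23, 7), (24, 9), (25, 1)])
v26: WRITE b=10  (b history now [(5, 3), (6, 7), (7, 6), (8, 9), (9, 6), (11, 2), (12, 8), (13, 8), (15, 10), (19, 6), (20, 7), (23, 7), (24, 9), (25, 1), (26, 10)])
v27: WRITE a=3  (a history now [(1, 1), (2, 4), (3, 6), (4, 4), (10, 1), (14, 8), (16, 7), (17, 10), (18, 4), (21, 1), (22, 0), (27, 3)])
v28: WRITE b=0  (b history now [(5, 3), (6, 7), (7, 6), (8, 9), (9, 6), (11, 2), (12, 8), (13, 8), (15, 10), (19, 6), (20, 7), (23, 7), (24, 9), (25, 1), (26, 10), (28, 0)])
READ b @v7: history=[(5, 3), (6, 7), (7, 6), (8, 9), (9, 6), (11, 2), (12, 8), (13, 8), (15, 10), (19, 6), (20, 7), (23, 7), (24, 9), (25, 1), (26, 10), (28, 0)] -> pick v7 -> 6
Read results in order: ['4', '6', '3', '10', '7', '6']
NONE count = 0

Answer: 0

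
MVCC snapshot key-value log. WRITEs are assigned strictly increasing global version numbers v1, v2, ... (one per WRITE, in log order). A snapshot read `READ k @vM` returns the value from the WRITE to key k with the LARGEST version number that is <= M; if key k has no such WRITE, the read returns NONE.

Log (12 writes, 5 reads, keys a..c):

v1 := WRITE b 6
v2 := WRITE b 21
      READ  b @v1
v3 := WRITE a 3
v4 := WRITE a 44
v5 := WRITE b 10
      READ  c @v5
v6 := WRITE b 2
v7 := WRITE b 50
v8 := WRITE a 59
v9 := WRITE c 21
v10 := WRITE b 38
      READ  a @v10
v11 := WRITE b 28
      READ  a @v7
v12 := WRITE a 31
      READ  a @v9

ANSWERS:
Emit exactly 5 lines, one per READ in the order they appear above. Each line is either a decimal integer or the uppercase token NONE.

Answer: 6
NONE
59
44
59

Derivation:
v1: WRITE b=6  (b history now [(1, 6)])
v2: WRITE b=21  (b history now [(1, 6), (2, 21)])
READ b @v1: history=[(1, 6), (2, 21)] -> pick v1 -> 6
v3: WRITE a=3  (a history now [(3, 3)])
v4: WRITE a=44  (a history now [(3, 3), (4, 44)])
v5: WRITE b=10  (b history now [(1, 6), (2, 21), (5, 10)])
READ c @v5: history=[] -> no version <= 5 -> NONE
v6: WRITE b=2  (b history now [(1, 6), (2, 21), (5, 10), (6, 2)])
v7: WRITE b=50  (b history now [(1, 6), (2, 21), (5, 10), (6, 2), (7, 50)])
v8: WRITE a=59  (a history now [(3, 3), (4, 44), (8, 59)])
v9: WRITE c=21  (c history now [(9, 21)])
v10: WRITE b=38  (b history now [(1, 6), (2, 21), (5, 10), (6, 2), (7, 50), (10, 38)])
READ a @v10: history=[(3, 3), (4, 44), (8, 59)] -> pick v8 -> 59
v11: WRITE b=28  (b history now [(1, 6), (2, 21), (5, 10), (6, 2), (7, 50), (10, 38), (11, 28)])
READ a @v7: history=[(3, 3), (4, 44), (8, 59)] -> pick v4 -> 44
v12: WRITE a=31  (a history now [(3, 3), (4, 44), (8, 59), (12, 31)])
READ a @v9: history=[(3, 3), (4, 44), (8, 59), (12, 31)] -> pick v8 -> 59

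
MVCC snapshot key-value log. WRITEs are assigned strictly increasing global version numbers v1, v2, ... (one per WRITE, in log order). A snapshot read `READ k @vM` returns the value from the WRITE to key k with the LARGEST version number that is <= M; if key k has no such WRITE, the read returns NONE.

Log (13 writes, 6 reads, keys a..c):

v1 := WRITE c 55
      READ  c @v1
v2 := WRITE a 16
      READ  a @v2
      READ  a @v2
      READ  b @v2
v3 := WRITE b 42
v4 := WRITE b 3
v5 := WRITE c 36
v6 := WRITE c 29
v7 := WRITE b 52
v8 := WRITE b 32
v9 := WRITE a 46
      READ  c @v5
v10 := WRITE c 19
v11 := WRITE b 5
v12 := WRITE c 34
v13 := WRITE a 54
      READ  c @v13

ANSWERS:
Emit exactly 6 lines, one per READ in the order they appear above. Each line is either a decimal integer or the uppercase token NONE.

v1: WRITE c=55  (c history now [(1, 55)])
READ c @v1: history=[(1, 55)] -> pick v1 -> 55
v2: WRITE a=16  (a history now [(2, 16)])
READ a @v2: history=[(2, 16)] -> pick v2 -> 16
READ a @v2: history=[(2, 16)] -> pick v2 -> 16
READ b @v2: history=[] -> no version <= 2 -> NONE
v3: WRITE b=42  (b history now [(3, 42)])
v4: WRITE b=3  (b history now [(3, 42), (4, 3)])
v5: WRITE c=36  (c history now [(1, 55), (5, 36)])
v6: WRITE c=29  (c history now [(1, 55), (5, 36), (6, 29)])
v7: WRITE b=52  (b history now [(3, 42), (4, 3), (7, 52)])
v8: WRITE b=32  (b history now [(3, 42), (4, 3), (7, 52), (8, 32)])
v9: WRITE a=46  (a history now [(2, 16), (9, 46)])
READ c @v5: history=[(1, 55), (5, 36), (6, 29)] -> pick v5 -> 36
v10: WRITE c=19  (c history now [(1, 55), (5, 36), (6, 29), (10, 19)])
v11: WRITE b=5  (b history now [(3, 42), (4, 3), (7, 52), (8, 32), (11, 5)])
v12: WRITE c=34  (c history now [(1, 55), (5, 36), (6, 29), (10, 19), (12, 34)])
v13: WRITE a=54  (a history now [(2, 16), (9, 46), (13, 54)])
READ c @v13: history=[(1, 55), (5, 36), (6, 29), (10, 19), (12, 34)] -> pick v12 -> 34

Answer: 55
16
16
NONE
36
34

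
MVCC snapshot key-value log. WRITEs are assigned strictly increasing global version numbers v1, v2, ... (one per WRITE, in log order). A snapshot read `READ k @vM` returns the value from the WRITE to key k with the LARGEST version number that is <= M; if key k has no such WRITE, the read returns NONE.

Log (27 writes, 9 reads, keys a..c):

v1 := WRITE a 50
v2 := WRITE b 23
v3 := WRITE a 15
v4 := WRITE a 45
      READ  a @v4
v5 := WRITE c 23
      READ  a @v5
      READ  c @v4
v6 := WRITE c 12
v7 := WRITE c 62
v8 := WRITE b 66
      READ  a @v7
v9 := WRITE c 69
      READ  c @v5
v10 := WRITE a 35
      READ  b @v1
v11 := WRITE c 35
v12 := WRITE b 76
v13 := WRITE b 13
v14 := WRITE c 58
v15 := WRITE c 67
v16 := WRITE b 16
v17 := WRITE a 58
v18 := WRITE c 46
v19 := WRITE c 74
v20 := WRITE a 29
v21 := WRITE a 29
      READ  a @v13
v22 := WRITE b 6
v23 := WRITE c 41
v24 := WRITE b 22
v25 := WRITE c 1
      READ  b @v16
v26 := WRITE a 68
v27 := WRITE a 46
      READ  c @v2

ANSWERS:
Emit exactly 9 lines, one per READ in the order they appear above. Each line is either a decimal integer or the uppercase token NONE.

Answer: 45
45
NONE
45
23
NONE
35
16
NONE

Derivation:
v1: WRITE a=50  (a history now [(1, 50)])
v2: WRITE b=23  (b history now [(2, 23)])
v3: WRITE a=15  (a history now [(1, 50), (3, 15)])
v4: WRITE a=45  (a history now [(1, 50), (3, 15), (4, 45)])
READ a @v4: history=[(1, 50), (3, 15), (4, 45)] -> pick v4 -> 45
v5: WRITE c=23  (c history now [(5, 23)])
READ a @v5: history=[(1, 50), (3, 15), (4, 45)] -> pick v4 -> 45
READ c @v4: history=[(5, 23)] -> no version <= 4 -> NONE
v6: WRITE c=12  (c history now [(5, 23), (6, 12)])
v7: WRITE c=62  (c history now [(5, 23), (6, 12), (7, 62)])
v8: WRITE b=66  (b history now [(2, 23), (8, 66)])
READ a @v7: history=[(1, 50), (3, 15), (4, 45)] -> pick v4 -> 45
v9: WRITE c=69  (c history now [(5, 23), (6, 12), (7, 62), (9, 69)])
READ c @v5: history=[(5, 23), (6, 12), (7, 62), (9, 69)] -> pick v5 -> 23
v10: WRITE a=35  (a history now [(1, 50), (3, 15), (4, 45), (10, 35)])
READ b @v1: history=[(2, 23), (8, 66)] -> no version <= 1 -> NONE
v11: WRITE c=35  (c history now [(5, 23), (6, 12), (7, 62), (9, 69), (11, 35)])
v12: WRITE b=76  (b history now [(2, 23), (8, 66), (12, 76)])
v13: WRITE b=13  (b history now [(2, 23), (8, 66), (12, 76), (13, 13)])
v14: WRITE c=58  (c history now [(5, 23), (6, 12), (7, 62), (9, 69), (11, 35), (14, 58)])
v15: WRITE c=67  (c history now [(5, 23), (6, 12), (7, 62), (9, 69), (11, 35), (14, 58), (15, 67)])
v16: WRITE b=16  (b history now [(2, 23), (8, 66), (12, 76), (13, 13), (16, 16)])
v17: WRITE a=58  (a history now [(1, 50), (3, 15), (4, 45), (10, 35), (17, 58)])
v18: WRITE c=46  (c history now [(5, 23), (6, 12), (7, 62), (9, 69), (11, 35), (14, 58), (15, 67), (18, 46)])
v19: WRITE c=74  (c history now [(5, 23), (6, 12), (7, 62), (9, 69), (11, 35), (14, 58), (15, 67), (18, 46), (19, 74)])
v20: WRITE a=29  (a history now [(1, 50), (3, 15), (4, 45), (10, 35), (17, 58), (20, 29)])
v21: WRITE a=29  (a history now [(1, 50), (3, 15), (4, 45), (10, 35), (17, 58), (20, 29), (21, 29)])
READ a @v13: history=[(1, 50), (3, 15), (4, 45), (10, 35), (17, 58), (20, 29), (21, 29)] -> pick v10 -> 35
v22: WRITE b=6  (b history now [(2, 23), (8, 66), (12, 76), (13, 13), (16, 16), (22, 6)])
v23: WRITE c=41  (c history now [(5, 23), (6, 12), (7, 62), (9, 69), (11, 35), (14, 58), (15, 67), (18, 46), (19, 74), (23, 41)])
v24: WRITE b=22  (b history now [(2, 23), (8, 66), (12, 76), (13, 13), (16, 16), (22, 6), (24, 22)])
v25: WRITE c=1  (c history now [(5, 23), (6, 12), (7, 62), (9, 69), (11, 35), (14, 58), (15, 67), (18, 46), (19, 74), (23, 41), (25, 1)])
READ b @v16: history=[(2, 23), (8, 66), (12, 76), (13, 13), (16, 16), (22, 6), (24, 22)] -> pick v16 -> 16
v26: WRITE a=68  (a history now [(1, 50), (3, 15), (4, 45), (10, 35), (17, 58), (20, 29), (21, 29), (26, 68)])
v27: WRITE a=46  (a history now [(1, 50), (3, 15), (4, 45), (10, 35), (17, 58), (20, 29), (21, 29), (26, 68), (27, 46)])
READ c @v2: history=[(5, 23), (6, 12), (7, 62), (9, 69), (11, 35), (14, 58), (15, 67), (18, 46), (19, 74), (23, 41), (25, 1)] -> no version <= 2 -> NONE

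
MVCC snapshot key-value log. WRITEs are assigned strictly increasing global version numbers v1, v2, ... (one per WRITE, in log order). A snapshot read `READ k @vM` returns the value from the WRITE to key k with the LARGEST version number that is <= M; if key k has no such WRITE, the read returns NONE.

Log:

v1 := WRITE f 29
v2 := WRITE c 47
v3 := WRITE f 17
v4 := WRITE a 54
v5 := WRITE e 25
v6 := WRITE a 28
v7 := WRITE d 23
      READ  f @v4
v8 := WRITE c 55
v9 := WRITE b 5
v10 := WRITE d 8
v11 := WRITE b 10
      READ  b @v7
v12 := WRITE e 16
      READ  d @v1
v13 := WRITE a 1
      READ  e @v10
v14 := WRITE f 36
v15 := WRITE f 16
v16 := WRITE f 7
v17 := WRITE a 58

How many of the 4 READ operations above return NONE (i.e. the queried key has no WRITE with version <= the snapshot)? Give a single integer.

v1: WRITE f=29  (f history now [(1, 29)])
v2: WRITE c=47  (c history now [(2, 47)])
v3: WRITE f=17  (f history now [(1, 29), (3, 17)])
v4: WRITE a=54  (a history now [(4, 54)])
v5: WRITE e=25  (e history now [(5, 25)])
v6: WRITE a=28  (a history now [(4, 54), (6, 28)])
v7: WRITE d=23  (d history now [(7, 23)])
READ f @v4: history=[(1, 29), (3, 17)] -> pick v3 -> 17
v8: WRITE c=55  (c history now [(2, 47), (8, 55)])
v9: WRITE b=5  (b history now [(9, 5)])
v10: WRITE d=8  (d history now [(7, 23), (10, 8)])
v11: WRITE b=10  (b history now [(9, 5), (11, 10)])
READ b @v7: history=[(9, 5), (11, 10)] -> no version <= 7 -> NONE
v12: WRITE e=16  (e history now [(5, 25), (12, 16)])
READ d @v1: history=[(7, 23), (10, 8)] -> no version <= 1 -> NONE
v13: WRITE a=1  (a history now [(4, 54), (6, 28), (13, 1)])
READ e @v10: history=[(5, 25), (12, 16)] -> pick v5 -> 25
v14: WRITE f=36  (f history now [(1, 29), (3, 17), (14, 36)])
v15: WRITE f=16  (f history now [(1, 29), (3, 17), (14, 36), (15, 16)])
v16: WRITE f=7  (f history now [(1, 29), (3, 17), (14, 36), (15, 16), (16, 7)])
v17: WRITE a=58  (a history now [(4, 54), (6, 28), (13, 1), (17, 58)])
Read results in order: ['17', 'NONE', 'NONE', '25']
NONE count = 2

Answer: 2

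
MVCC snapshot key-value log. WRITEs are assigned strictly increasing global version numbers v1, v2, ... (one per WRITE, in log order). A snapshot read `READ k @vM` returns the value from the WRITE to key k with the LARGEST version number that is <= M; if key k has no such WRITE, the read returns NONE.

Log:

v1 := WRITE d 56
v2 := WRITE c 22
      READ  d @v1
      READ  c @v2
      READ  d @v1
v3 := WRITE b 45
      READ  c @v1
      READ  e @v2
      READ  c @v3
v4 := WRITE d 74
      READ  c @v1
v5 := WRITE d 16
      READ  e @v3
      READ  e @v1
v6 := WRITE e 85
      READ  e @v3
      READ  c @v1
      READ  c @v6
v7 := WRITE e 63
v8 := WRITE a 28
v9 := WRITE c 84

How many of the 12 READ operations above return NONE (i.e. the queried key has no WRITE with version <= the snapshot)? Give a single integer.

Answer: 7

Derivation:
v1: WRITE d=56  (d history now [(1, 56)])
v2: WRITE c=22  (c history now [(2, 22)])
READ d @v1: history=[(1, 56)] -> pick v1 -> 56
READ c @v2: history=[(2, 22)] -> pick v2 -> 22
READ d @v1: history=[(1, 56)] -> pick v1 -> 56
v3: WRITE b=45  (b history now [(3, 45)])
READ c @v1: history=[(2, 22)] -> no version <= 1 -> NONE
READ e @v2: history=[] -> no version <= 2 -> NONE
READ c @v3: history=[(2, 22)] -> pick v2 -> 22
v4: WRITE d=74  (d history now [(1, 56), (4, 74)])
READ c @v1: history=[(2, 22)] -> no version <= 1 -> NONE
v5: WRITE d=16  (d history now [(1, 56), (4, 74), (5, 16)])
READ e @v3: history=[] -> no version <= 3 -> NONE
READ e @v1: history=[] -> no version <= 1 -> NONE
v6: WRITE e=85  (e history now [(6, 85)])
READ e @v3: history=[(6, 85)] -> no version <= 3 -> NONE
READ c @v1: history=[(2, 22)] -> no version <= 1 -> NONE
READ c @v6: history=[(2, 22)] -> pick v2 -> 22
v7: WRITE e=63  (e history now [(6, 85), (7, 63)])
v8: WRITE a=28  (a history now [(8, 28)])
v9: WRITE c=84  (c history now [(2, 22), (9, 84)])
Read results in order: ['56', '22', '56', 'NONE', 'NONE', '22', 'NONE', 'NONE', 'NONE', 'NONE', 'NONE', '22']
NONE count = 7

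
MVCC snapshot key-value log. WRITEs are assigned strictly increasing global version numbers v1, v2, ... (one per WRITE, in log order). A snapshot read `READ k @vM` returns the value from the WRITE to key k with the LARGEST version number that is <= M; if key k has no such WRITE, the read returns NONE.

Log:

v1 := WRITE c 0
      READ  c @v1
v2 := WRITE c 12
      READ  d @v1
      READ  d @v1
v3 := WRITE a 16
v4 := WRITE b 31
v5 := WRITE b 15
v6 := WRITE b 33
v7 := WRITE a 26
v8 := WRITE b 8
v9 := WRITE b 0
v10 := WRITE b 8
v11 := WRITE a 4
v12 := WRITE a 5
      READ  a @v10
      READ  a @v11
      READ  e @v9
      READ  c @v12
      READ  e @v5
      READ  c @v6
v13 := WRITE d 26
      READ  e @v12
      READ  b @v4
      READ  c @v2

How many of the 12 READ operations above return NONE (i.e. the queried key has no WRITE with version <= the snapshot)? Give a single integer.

Answer: 5

Derivation:
v1: WRITE c=0  (c history now [(1, 0)])
READ c @v1: history=[(1, 0)] -> pick v1 -> 0
v2: WRITE c=12  (c history now [(1, 0), (2, 12)])
READ d @v1: history=[] -> no version <= 1 -> NONE
READ d @v1: history=[] -> no version <= 1 -> NONE
v3: WRITE a=16  (a history now [(3, 16)])
v4: WRITE b=31  (b history now [(4, 31)])
v5: WRITE b=15  (b history now [(4, 31), (5, 15)])
v6: WRITE b=33  (b history now [(4, 31), (5, 15), (6, 33)])
v7: WRITE a=26  (a history now [(3, 16), (7, 26)])
v8: WRITE b=8  (b history now [(4, 31), (5, 15), (6, 33), (8, 8)])
v9: WRITE b=0  (b history now [(4, 31), (5, 15), (6, 33), (8, 8), (9, 0)])
v10: WRITE b=8  (b history now [(4, 31), (5, 15), (6, 33), (8, 8), (9, 0), (10, 8)])
v11: WRITE a=4  (a history now [(3, 16), (7, 26), (11, 4)])
v12: WRITE a=5  (a history now [(3, 16), (7, 26), (11, 4), (12, 5)])
READ a @v10: history=[(3, 16), (7, 26), (11, 4), (12, 5)] -> pick v7 -> 26
READ a @v11: history=[(3, 16), (7, 26), (11, 4), (12, 5)] -> pick v11 -> 4
READ e @v9: history=[] -> no version <= 9 -> NONE
READ c @v12: history=[(1, 0), (2, 12)] -> pick v2 -> 12
READ e @v5: history=[] -> no version <= 5 -> NONE
READ c @v6: history=[(1, 0), (2, 12)] -> pick v2 -> 12
v13: WRITE d=26  (d history now [(13, 26)])
READ e @v12: history=[] -> no version <= 12 -> NONE
READ b @v4: history=[(4, 31), (5, 15), (6, 33), (8, 8), (9, 0), (10, 8)] -> pick v4 -> 31
READ c @v2: history=[(1, 0), (2, 12)] -> pick v2 -> 12
Read results in order: ['0', 'NONE', 'NONE', '26', '4', 'NONE', '12', 'NONE', '12', 'NONE', '31', '12']
NONE count = 5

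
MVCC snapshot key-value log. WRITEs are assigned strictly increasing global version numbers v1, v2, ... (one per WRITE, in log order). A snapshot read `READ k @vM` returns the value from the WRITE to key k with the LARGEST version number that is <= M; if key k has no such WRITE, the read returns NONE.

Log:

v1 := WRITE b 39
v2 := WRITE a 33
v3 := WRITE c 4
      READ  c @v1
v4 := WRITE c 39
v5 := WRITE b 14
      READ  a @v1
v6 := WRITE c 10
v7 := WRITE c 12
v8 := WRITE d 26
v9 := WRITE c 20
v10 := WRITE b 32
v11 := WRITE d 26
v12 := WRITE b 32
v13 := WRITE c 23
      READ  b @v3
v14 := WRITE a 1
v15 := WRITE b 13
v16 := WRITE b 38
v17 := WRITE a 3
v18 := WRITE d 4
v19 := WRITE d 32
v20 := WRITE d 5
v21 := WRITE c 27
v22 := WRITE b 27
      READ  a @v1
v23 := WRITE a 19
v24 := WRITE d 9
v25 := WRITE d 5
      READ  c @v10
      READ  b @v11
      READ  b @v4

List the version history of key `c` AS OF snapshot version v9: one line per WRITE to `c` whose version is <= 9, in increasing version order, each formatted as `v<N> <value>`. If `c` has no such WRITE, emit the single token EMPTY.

Answer: v3 4
v4 39
v6 10
v7 12
v9 20

Derivation:
Scan writes for key=c with version <= 9:
  v1 WRITE b 39 -> skip
  v2 WRITE a 33 -> skip
  v3 WRITE c 4 -> keep
  v4 WRITE c 39 -> keep
  v5 WRITE b 14 -> skip
  v6 WRITE c 10 -> keep
  v7 WRITE c 12 -> keep
  v8 WRITE d 26 -> skip
  v9 WRITE c 20 -> keep
  v10 WRITE b 32 -> skip
  v11 WRITE d 26 -> skip
  v12 WRITE b 32 -> skip
  v13 WRITE c 23 -> drop (> snap)
  v14 WRITE a 1 -> skip
  v15 WRITE b 13 -> skip
  v16 WRITE b 38 -> skip
  v17 WRITE a 3 -> skip
  v18 WRITE d 4 -> skip
  v19 WRITE d 32 -> skip
  v20 WRITE d 5 -> skip
  v21 WRITE c 27 -> drop (> snap)
  v22 WRITE b 27 -> skip
  v23 WRITE a 19 -> skip
  v24 WRITE d 9 -> skip
  v25 WRITE d 5 -> skip
Collected: [(3, 4), (4, 39), (6, 10), (7, 12), (9, 20)]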